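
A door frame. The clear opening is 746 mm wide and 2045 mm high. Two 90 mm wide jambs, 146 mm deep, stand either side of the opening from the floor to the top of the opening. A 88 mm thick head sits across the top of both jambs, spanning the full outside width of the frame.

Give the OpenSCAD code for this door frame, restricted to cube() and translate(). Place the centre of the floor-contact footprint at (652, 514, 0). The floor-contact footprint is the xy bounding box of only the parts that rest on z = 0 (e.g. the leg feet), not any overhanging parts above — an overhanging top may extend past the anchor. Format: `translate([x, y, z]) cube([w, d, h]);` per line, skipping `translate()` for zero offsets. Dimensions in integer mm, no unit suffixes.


translate([189, 441, 0]) cube([90, 146, 2045]);
translate([1025, 441, 0]) cube([90, 146, 2045]);
translate([189, 441, 2045]) cube([926, 146, 88]);


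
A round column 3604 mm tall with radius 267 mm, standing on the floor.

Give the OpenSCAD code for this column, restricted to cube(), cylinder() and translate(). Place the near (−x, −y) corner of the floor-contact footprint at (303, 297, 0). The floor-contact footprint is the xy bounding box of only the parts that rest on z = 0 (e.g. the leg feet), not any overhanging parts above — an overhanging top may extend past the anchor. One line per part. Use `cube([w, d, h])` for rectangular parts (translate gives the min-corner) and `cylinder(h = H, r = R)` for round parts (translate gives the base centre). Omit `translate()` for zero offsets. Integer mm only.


translate([570, 564, 0]) cylinder(h = 3604, r = 267);


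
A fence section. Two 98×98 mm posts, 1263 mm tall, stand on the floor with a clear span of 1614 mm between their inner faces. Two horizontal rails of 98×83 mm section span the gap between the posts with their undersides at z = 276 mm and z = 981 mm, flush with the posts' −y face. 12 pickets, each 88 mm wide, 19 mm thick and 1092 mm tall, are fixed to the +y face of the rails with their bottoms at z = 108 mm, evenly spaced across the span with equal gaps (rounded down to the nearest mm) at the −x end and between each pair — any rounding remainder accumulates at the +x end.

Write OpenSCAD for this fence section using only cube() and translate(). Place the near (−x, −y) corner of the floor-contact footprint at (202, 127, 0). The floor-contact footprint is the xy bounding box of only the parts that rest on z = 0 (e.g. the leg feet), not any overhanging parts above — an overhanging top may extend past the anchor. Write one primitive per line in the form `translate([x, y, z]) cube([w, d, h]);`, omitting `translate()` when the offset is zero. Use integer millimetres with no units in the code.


translate([202, 127, 0]) cube([98, 98, 1263]);
translate([1914, 127, 0]) cube([98, 98, 1263]);
translate([300, 127, 276]) cube([1614, 98, 83]);
translate([300, 127, 981]) cube([1614, 98, 83]);
translate([342, 225, 108]) cube([88, 19, 1092]);
translate([472, 225, 108]) cube([88, 19, 1092]);
translate([602, 225, 108]) cube([88, 19, 1092]);
translate([732, 225, 108]) cube([88, 19, 1092]);
translate([862, 225, 108]) cube([88, 19, 1092]);
translate([992, 225, 108]) cube([88, 19, 1092]);
translate([1122, 225, 108]) cube([88, 19, 1092]);
translate([1252, 225, 108]) cube([88, 19, 1092]);
translate([1382, 225, 108]) cube([88, 19, 1092]);
translate([1512, 225, 108]) cube([88, 19, 1092]);
translate([1642, 225, 108]) cube([88, 19, 1092]);
translate([1772, 225, 108]) cube([88, 19, 1092]);


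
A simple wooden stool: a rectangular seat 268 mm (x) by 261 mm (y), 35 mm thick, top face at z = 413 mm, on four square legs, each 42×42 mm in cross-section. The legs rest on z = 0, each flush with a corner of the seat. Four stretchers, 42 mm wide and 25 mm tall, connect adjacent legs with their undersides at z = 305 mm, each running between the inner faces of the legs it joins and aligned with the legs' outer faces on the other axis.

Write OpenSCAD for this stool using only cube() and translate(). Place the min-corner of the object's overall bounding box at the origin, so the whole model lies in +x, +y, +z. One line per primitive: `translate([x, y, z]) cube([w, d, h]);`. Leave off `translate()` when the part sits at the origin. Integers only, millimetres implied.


// leg_h = 413 - 35 = 378
// stretcher span = 268 - 2*42 = 184
translate([0, 0, 378]) cube([268, 261, 35]);
cube([42, 42, 378]);
translate([226, 0, 0]) cube([42, 42, 378]);
translate([0, 219, 0]) cube([42, 42, 378]);
translate([226, 219, 0]) cube([42, 42, 378]);
translate([42, 0, 305]) cube([184, 42, 25]);
translate([42, 219, 305]) cube([184, 42, 25]);
translate([0, 42, 305]) cube([42, 177, 25]);
translate([226, 42, 305]) cube([42, 177, 25]);


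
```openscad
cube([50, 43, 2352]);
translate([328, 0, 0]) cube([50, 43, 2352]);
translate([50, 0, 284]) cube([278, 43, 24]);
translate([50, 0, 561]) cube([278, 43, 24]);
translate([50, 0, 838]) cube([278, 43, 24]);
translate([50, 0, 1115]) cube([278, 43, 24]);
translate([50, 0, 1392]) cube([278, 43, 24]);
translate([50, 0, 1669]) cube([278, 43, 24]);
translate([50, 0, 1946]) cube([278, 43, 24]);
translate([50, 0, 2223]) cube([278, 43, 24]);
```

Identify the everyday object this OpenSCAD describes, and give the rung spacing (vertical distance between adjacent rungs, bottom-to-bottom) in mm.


A ladder. The rung spacing is 277 mm.

Two tall 50×43 posts with 8 short bars between them — a ladder. Adjacent rungs sit at z = 284 and z = 561, so the spacing is 561 − 284 = 277 mm.


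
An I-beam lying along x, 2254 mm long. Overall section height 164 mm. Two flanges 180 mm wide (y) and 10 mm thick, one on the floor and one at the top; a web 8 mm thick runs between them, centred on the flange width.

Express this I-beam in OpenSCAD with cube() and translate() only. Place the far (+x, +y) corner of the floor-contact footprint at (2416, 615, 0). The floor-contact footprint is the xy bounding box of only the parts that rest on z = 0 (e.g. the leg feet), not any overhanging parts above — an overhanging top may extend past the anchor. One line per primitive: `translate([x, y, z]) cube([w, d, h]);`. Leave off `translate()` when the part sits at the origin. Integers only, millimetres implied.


translate([162, 435, 0]) cube([2254, 180, 10]);
translate([162, 521, 10]) cube([2254, 8, 144]);
translate([162, 435, 154]) cube([2254, 180, 10]);


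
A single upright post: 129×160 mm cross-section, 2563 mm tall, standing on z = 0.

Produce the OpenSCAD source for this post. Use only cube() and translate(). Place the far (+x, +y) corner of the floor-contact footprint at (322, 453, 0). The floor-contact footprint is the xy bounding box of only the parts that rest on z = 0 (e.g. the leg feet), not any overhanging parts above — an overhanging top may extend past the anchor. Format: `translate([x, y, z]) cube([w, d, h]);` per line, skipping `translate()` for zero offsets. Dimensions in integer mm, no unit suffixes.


translate([193, 293, 0]) cube([129, 160, 2563]);


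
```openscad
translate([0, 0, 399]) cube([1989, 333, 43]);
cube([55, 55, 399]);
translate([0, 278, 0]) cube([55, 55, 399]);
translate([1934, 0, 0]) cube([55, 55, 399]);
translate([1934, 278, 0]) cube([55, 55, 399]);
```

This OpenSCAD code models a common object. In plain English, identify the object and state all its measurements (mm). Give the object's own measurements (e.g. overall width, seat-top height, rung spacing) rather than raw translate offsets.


A long wooden bench with a 1989 mm (x) × 333 mm (y) seat, 43 mm thick, its top surface 442 mm above the floor. Four 55 mm square legs at the seat corners, flush with the edges, run from z = 0 to the seat underside.


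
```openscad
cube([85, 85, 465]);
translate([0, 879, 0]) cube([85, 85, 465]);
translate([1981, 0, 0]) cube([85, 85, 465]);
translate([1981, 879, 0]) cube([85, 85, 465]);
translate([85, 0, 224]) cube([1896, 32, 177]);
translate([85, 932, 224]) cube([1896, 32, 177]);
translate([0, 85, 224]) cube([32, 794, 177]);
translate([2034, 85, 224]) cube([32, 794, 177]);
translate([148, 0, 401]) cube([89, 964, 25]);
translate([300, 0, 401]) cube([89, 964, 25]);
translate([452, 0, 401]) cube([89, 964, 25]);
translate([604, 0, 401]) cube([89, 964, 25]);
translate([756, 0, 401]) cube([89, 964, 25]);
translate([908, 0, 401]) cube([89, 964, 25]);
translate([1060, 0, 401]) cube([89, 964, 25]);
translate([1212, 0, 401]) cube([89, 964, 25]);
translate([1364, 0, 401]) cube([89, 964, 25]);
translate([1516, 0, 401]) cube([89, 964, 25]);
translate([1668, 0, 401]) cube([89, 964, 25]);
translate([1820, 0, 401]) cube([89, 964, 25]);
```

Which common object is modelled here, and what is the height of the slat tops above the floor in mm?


A bed frame. The slat-top height is 426 mm.

Four posts, four rails, and a row of slats — a bed frame. Slats sit on the rails at z = 224 + 177 = 401; with slat thickness 25, the top is 426 mm.


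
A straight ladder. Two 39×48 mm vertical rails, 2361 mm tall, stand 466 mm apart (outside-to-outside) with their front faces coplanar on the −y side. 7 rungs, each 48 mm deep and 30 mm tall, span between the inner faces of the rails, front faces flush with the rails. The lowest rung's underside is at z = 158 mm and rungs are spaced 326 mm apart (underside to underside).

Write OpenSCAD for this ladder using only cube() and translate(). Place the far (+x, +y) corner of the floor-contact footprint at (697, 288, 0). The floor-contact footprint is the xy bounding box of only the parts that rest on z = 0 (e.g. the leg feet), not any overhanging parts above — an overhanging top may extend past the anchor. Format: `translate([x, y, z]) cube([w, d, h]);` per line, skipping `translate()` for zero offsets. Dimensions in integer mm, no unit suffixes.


translate([231, 240, 0]) cube([39, 48, 2361]);
translate([658, 240, 0]) cube([39, 48, 2361]);
translate([270, 240, 158]) cube([388, 48, 30]);
translate([270, 240, 484]) cube([388, 48, 30]);
translate([270, 240, 810]) cube([388, 48, 30]);
translate([270, 240, 1136]) cube([388, 48, 30]);
translate([270, 240, 1462]) cube([388, 48, 30]);
translate([270, 240, 1788]) cube([388, 48, 30]);
translate([270, 240, 2114]) cube([388, 48, 30]);


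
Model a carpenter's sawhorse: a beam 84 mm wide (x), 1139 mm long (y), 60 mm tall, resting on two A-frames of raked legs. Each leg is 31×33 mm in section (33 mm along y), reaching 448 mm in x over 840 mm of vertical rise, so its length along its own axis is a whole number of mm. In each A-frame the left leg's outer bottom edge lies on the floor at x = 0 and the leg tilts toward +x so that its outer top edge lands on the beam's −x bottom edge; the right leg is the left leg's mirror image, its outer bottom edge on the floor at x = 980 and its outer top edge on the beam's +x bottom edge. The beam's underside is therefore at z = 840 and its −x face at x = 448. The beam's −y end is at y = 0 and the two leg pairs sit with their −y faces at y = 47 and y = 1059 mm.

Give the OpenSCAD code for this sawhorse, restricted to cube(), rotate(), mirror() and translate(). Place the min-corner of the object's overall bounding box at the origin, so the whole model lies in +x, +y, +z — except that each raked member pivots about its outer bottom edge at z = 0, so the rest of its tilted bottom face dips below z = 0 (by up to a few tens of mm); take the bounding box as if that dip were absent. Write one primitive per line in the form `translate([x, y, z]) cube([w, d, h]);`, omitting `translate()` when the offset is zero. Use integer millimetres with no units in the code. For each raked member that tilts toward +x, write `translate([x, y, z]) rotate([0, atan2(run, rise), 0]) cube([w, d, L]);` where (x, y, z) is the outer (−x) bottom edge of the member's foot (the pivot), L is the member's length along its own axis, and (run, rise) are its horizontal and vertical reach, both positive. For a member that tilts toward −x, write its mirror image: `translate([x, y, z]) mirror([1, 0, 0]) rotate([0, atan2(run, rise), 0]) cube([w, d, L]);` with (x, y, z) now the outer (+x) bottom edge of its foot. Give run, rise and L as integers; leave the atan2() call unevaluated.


translate([448, 0, 840]) cube([84, 1139, 60]);
translate([0, 47, 0]) rotate([0, atan2(448, 840), 0]) cube([31, 33, 952]);
translate([980, 47, 0]) mirror([1, 0, 0]) rotate([0, atan2(448, 840), 0]) cube([31, 33, 952]);
translate([0, 1059, 0]) rotate([0, atan2(448, 840), 0]) cube([31, 33, 952]);
translate([980, 1059, 0]) mirror([1, 0, 0]) rotate([0, atan2(448, 840), 0]) cube([31, 33, 952]);


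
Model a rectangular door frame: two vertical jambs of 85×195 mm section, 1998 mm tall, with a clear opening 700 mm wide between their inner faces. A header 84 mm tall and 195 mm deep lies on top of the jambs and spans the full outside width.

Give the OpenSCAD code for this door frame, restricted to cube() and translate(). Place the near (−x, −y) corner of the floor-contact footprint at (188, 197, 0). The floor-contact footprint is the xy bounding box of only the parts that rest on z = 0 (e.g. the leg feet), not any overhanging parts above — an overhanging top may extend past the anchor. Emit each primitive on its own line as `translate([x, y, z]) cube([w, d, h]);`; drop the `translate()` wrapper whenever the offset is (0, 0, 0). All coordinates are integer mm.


translate([188, 197, 0]) cube([85, 195, 1998]);
translate([973, 197, 0]) cube([85, 195, 1998]);
translate([188, 197, 1998]) cube([870, 195, 84]);


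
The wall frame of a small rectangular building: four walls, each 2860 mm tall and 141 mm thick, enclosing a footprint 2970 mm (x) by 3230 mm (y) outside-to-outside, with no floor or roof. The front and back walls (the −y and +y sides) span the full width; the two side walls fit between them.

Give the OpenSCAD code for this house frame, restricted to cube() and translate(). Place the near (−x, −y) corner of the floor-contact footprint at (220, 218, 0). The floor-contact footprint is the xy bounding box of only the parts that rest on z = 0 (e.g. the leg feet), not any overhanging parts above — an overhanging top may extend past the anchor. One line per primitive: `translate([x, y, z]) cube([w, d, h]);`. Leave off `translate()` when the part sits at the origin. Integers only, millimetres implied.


translate([220, 218, 0]) cube([2970, 141, 2860]);
translate([220, 3307, 0]) cube([2970, 141, 2860]);
translate([220, 359, 0]) cube([141, 2948, 2860]);
translate([3049, 359, 0]) cube([141, 2948, 2860]);


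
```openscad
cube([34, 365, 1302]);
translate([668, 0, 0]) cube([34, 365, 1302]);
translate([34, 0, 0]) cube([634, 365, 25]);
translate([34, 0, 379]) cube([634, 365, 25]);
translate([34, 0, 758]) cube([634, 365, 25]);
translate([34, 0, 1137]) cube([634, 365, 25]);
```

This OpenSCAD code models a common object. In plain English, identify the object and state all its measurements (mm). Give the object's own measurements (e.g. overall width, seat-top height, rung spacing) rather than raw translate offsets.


An open bookshelf. Two side panels, each 34 mm thick, 365 mm deep and 1302 mm tall, stand 702 mm apart (outside-to-outside). Between them sit 4 shelves, each 25 mm thick and 365 mm deep, spanning the full gap between the sides. The bottom shelf rests on the floor (its underside at z = 0) and the clear gap between one shelf's top and the next shelf's underside is 354 mm.


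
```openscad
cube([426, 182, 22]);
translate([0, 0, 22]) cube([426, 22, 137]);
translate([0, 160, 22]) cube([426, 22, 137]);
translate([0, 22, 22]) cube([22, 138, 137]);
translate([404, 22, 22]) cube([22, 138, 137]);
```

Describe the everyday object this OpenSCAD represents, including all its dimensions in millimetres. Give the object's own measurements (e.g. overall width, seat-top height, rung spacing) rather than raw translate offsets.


An open-topped rectangular box: outside dimensions 426×182×159 mm, with a uniform wall and base thickness of 22 mm. The base is a full 426×182 slab on the floor; four walls sit on top of the base. The front and back walls (the −y and +y sides) span the full width; the two side walls fit between them.


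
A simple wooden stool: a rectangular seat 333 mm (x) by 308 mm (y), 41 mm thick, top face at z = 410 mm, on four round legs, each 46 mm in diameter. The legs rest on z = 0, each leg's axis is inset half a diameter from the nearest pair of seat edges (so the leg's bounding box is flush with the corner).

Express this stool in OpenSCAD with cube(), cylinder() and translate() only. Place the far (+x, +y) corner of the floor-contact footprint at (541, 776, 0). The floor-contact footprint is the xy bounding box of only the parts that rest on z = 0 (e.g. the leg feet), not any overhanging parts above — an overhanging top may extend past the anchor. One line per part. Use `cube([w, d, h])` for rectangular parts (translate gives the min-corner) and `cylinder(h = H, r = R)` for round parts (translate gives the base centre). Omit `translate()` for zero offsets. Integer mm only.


translate([208, 468, 369]) cube([333, 308, 41]);
translate([231, 491, 0]) cylinder(h = 369, r = 23);
translate([518, 491, 0]) cylinder(h = 369, r = 23);
translate([231, 753, 0]) cylinder(h = 369, r = 23);
translate([518, 753, 0]) cylinder(h = 369, r = 23);


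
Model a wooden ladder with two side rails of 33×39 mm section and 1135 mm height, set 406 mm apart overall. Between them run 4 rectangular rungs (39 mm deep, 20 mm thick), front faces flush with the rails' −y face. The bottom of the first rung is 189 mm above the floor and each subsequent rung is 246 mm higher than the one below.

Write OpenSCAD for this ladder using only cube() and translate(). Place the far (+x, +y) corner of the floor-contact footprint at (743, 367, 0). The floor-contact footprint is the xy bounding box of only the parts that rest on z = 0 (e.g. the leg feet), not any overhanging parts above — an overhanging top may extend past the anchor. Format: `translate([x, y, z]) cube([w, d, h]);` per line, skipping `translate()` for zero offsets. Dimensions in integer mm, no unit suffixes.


translate([337, 328, 0]) cube([33, 39, 1135]);
translate([710, 328, 0]) cube([33, 39, 1135]);
translate([370, 328, 189]) cube([340, 39, 20]);
translate([370, 328, 435]) cube([340, 39, 20]);
translate([370, 328, 681]) cube([340, 39, 20]);
translate([370, 328, 927]) cube([340, 39, 20]);


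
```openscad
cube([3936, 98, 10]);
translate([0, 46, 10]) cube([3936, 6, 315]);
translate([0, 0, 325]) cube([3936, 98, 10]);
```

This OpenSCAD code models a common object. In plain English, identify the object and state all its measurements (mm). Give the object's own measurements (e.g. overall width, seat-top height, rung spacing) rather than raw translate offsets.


An I-beam lying along x, 3936 mm long. Overall section height 335 mm. Two flanges 98 mm wide (y) and 10 mm thick, one on the floor and one at the top; a web 6 mm thick runs between them, centred on the flange width.


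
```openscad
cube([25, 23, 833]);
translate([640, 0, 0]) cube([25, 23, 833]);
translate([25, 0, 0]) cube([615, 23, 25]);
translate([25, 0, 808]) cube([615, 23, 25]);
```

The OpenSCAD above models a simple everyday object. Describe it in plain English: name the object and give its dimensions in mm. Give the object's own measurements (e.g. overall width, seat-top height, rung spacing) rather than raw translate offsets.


A rectangular picture frame lying in the x–z plane (depth along y). The opening is 615 mm wide (x) by 783 mm tall (z), surrounded by a border 25 mm wide on all four sides. The frame is 23 mm deep and is made of two full-height vertical stiles with two horizontal rails fitted between them.


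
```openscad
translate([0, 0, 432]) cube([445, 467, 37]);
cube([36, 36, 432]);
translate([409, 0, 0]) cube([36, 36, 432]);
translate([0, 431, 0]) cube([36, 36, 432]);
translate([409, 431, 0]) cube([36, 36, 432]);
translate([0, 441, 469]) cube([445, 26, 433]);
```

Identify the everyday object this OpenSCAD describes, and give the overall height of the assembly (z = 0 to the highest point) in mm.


A chair. The overall height is 902 mm.

A slab on four corner posts with a tall panel at the back — a chair. The seat slab sits at z = 432 with thickness 37, and the 433 mm backrest starts at the seat top, so the overall height is 432 + 37 + 433 = 902 mm.


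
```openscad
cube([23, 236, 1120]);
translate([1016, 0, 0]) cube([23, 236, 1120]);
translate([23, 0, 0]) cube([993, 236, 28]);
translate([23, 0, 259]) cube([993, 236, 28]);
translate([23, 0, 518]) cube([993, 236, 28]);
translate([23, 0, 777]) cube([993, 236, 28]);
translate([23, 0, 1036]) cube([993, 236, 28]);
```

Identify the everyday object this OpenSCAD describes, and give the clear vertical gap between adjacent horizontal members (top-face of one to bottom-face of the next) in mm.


A bookshelf. The clear shelf gap is 231 mm.

Two tall side panels with 5 horizontal boards between them — a bookshelf. The first two shelf undersides are at z = 0 and z = 259; with shelf thickness 28, the clear gap is 259 − 0 − 28 = 231 mm.


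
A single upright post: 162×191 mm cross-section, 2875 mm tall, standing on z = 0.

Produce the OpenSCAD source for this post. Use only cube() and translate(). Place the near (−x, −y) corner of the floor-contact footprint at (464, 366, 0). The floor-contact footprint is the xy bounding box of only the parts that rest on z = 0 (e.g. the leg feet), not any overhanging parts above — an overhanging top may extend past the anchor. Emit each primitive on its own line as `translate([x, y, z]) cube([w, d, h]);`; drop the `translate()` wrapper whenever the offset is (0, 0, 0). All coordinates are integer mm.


translate([464, 366, 0]) cube([162, 191, 2875]);


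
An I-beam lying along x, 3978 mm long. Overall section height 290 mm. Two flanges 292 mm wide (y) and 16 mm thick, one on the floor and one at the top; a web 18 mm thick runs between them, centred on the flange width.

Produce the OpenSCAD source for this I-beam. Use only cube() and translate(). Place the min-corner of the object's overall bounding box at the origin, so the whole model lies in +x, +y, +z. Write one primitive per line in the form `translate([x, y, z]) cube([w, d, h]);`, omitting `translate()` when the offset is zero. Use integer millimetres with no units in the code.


cube([3978, 292, 16]);
translate([0, 137, 16]) cube([3978, 18, 258]);
translate([0, 0, 274]) cube([3978, 292, 16]);


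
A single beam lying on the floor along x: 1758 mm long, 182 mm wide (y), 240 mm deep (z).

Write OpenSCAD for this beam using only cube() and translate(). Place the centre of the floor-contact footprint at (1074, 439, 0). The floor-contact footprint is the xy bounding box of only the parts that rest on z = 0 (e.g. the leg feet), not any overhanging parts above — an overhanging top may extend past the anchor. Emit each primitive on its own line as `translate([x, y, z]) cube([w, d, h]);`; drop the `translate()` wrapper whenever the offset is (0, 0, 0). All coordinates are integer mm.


translate([195, 348, 0]) cube([1758, 182, 240]);


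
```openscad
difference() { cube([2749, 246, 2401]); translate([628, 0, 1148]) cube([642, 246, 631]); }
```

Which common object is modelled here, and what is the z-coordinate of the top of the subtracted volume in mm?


A wall with a window opening. The window head height is 1779 mm.

A wall with a rectangular opening subtracted — a window. Sill at z = 1148, opening 631 mm tall, so the head is at 1148 + 631 = 1779 mm.


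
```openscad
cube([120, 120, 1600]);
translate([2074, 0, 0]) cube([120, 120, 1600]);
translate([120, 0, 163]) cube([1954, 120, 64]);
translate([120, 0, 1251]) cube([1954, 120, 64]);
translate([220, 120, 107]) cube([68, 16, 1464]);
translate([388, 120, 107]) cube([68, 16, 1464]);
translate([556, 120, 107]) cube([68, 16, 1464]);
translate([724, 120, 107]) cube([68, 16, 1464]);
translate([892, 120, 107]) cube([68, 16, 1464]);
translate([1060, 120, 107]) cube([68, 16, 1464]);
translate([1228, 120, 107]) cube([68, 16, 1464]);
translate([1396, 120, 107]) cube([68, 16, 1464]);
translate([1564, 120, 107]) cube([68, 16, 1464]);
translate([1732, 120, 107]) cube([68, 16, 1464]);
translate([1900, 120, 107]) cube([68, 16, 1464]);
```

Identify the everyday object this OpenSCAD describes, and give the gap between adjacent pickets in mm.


A fence section. The picket gap is 100 mm.

Two posts, two rails, 11 pickets — a fence section. Span 1954 mm holds 11 pickets of 68 mm with 12 equal gaps: ⌊(1954 − 11·68) / 12⌋ = 100 mm.


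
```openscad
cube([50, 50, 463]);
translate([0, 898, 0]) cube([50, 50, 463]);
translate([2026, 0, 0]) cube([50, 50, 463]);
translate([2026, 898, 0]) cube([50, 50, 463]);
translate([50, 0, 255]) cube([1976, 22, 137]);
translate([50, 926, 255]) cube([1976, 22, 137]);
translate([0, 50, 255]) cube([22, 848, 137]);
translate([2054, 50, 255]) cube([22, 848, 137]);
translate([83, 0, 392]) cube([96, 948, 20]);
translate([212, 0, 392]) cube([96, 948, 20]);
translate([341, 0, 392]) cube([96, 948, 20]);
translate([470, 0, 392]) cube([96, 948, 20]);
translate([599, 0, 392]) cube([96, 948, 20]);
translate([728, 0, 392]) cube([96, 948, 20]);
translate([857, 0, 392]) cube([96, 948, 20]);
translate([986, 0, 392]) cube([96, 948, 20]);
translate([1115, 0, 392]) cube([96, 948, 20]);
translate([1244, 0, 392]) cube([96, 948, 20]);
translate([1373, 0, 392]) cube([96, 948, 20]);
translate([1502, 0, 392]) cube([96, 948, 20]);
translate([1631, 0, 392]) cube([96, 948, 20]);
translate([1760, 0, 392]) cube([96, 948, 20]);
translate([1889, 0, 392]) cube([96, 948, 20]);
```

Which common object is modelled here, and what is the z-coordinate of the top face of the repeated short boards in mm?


A bed frame. The slat-top height is 412 mm.

Four posts, four rails, and a row of slats — a bed frame. Slats sit on the rails at z = 255 + 137 = 392; with slat thickness 20, the top is 412 mm.


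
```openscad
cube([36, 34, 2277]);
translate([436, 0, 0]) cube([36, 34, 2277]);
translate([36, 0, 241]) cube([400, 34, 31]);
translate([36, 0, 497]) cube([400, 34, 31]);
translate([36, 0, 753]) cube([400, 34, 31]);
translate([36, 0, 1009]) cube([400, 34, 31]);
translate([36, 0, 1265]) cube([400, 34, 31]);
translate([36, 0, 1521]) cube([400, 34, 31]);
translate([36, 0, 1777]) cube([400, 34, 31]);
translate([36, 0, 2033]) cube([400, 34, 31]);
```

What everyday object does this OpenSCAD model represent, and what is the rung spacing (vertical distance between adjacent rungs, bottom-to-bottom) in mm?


A ladder. The rung spacing is 256 mm.

Two tall 36×34 posts with 8 short bars between them — a ladder. Adjacent rungs sit at z = 241 and z = 497, so the spacing is 497 − 241 = 256 mm.


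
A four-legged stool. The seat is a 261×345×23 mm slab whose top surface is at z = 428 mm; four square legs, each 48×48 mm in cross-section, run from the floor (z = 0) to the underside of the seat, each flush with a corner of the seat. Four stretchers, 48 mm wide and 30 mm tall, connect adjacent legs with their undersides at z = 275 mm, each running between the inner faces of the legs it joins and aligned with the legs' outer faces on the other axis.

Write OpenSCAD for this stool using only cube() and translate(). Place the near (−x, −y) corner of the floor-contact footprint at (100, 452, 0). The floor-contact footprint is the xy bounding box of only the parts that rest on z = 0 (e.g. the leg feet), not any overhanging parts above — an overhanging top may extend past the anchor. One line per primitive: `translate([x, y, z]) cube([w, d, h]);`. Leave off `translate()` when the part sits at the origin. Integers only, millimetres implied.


translate([100, 452, 405]) cube([261, 345, 23]);
translate([100, 452, 0]) cube([48, 48, 405]);
translate([313, 452, 0]) cube([48, 48, 405]);
translate([100, 749, 0]) cube([48, 48, 405]);
translate([313, 749, 0]) cube([48, 48, 405]);
translate([148, 452, 275]) cube([165, 48, 30]);
translate([148, 749, 275]) cube([165, 48, 30]);
translate([100, 500, 275]) cube([48, 249, 30]);
translate([313, 500, 275]) cube([48, 249, 30]);


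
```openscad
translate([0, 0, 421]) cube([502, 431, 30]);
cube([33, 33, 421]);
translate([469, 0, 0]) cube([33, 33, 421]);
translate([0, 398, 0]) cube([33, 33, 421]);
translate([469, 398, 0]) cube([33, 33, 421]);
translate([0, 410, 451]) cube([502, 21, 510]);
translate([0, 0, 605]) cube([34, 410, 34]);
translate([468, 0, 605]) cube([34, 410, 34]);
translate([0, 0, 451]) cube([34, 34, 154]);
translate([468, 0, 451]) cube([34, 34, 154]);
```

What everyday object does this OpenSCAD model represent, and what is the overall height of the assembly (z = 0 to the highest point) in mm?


A chair. The overall height is 961 mm.

A slab on four corner posts with a tall panel at the back — a chair. The seat slab sits at z = 421 with thickness 30, and the 510 mm backrest starts at the seat top, so the overall height is 421 + 30 + 510 = 961 mm.


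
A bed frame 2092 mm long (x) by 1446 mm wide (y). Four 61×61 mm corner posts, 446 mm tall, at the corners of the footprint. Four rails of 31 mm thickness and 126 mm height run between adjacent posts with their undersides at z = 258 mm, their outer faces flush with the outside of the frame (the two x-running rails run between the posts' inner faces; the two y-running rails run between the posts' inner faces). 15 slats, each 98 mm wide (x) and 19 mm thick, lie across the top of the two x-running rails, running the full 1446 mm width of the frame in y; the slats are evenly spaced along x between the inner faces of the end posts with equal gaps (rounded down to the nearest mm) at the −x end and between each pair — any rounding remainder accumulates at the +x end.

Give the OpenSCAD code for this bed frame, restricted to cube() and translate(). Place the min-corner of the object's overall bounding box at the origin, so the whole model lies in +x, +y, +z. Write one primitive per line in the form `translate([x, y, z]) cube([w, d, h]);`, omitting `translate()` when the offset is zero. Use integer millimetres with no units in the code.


// slat z = rail_z + rail_h = 258 + 126 = 384
// slat gap = ⌊(1970 − 15·98) / 16⌋ = 31
cube([61, 61, 446]);
translate([0, 1385, 0]) cube([61, 61, 446]);
translate([2031, 0, 0]) cube([61, 61, 446]);
translate([2031, 1385, 0]) cube([61, 61, 446]);
translate([61, 0, 258]) cube([1970, 31, 126]);
translate([61, 1415, 258]) cube([1970, 31, 126]);
translate([0, 61, 258]) cube([31, 1324, 126]);
translate([2061, 61, 258]) cube([31, 1324, 126]);
translate([92, 0, 384]) cube([98, 1446, 19]);
translate([221, 0, 384]) cube([98, 1446, 19]);
translate([350, 0, 384]) cube([98, 1446, 19]);
translate([479, 0, 384]) cube([98, 1446, 19]);
translate([608, 0, 384]) cube([98, 1446, 19]);
translate([737, 0, 384]) cube([98, 1446, 19]);
translate([866, 0, 384]) cube([98, 1446, 19]);
translate([995, 0, 384]) cube([98, 1446, 19]);
translate([1124, 0, 384]) cube([98, 1446, 19]);
translate([1253, 0, 384]) cube([98, 1446, 19]);
translate([1382, 0, 384]) cube([98, 1446, 19]);
translate([1511, 0, 384]) cube([98, 1446, 19]);
translate([1640, 0, 384]) cube([98, 1446, 19]);
translate([1769, 0, 384]) cube([98, 1446, 19]);
translate([1898, 0, 384]) cube([98, 1446, 19]);


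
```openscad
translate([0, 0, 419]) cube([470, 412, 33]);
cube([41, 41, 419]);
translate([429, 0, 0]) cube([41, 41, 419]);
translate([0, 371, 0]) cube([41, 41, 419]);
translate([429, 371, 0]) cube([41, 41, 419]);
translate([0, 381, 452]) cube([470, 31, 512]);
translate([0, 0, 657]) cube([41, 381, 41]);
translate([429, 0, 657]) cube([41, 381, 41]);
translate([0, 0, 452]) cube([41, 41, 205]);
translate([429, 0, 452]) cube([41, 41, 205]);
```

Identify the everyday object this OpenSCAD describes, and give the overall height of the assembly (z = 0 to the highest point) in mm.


A chair. The overall height is 964 mm.

A slab on four corner posts with a tall panel at the back — a chair. The seat slab sits at z = 419 with thickness 33, and the 512 mm backrest starts at the seat top, so the overall height is 419 + 33 + 512 = 964 mm.


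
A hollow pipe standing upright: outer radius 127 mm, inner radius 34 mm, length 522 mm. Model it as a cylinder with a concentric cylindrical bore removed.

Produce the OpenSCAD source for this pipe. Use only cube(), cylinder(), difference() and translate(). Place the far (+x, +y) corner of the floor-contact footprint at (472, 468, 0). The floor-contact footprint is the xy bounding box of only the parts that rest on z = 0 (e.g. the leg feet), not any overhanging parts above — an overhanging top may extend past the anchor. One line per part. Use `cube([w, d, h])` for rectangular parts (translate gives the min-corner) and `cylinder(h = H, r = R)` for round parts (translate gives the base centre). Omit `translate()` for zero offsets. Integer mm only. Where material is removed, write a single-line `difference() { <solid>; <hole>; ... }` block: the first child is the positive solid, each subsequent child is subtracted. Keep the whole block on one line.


difference() { translate([345, 341, 0]) cylinder(h = 522, r = 127); translate([345, 341, 0]) cylinder(h = 522, r = 34); }


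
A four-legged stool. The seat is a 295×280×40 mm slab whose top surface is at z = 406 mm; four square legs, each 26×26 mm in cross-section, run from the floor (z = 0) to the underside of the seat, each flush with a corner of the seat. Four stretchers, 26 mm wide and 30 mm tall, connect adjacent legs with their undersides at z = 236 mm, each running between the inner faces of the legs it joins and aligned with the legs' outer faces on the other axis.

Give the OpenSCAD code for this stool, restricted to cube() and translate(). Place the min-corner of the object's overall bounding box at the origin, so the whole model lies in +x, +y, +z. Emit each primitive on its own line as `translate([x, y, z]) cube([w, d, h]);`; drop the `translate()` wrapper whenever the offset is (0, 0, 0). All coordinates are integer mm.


translate([0, 0, 366]) cube([295, 280, 40]);
cube([26, 26, 366]);
translate([269, 0, 0]) cube([26, 26, 366]);
translate([0, 254, 0]) cube([26, 26, 366]);
translate([269, 254, 0]) cube([26, 26, 366]);
translate([26, 0, 236]) cube([243, 26, 30]);
translate([26, 254, 236]) cube([243, 26, 30]);
translate([0, 26, 236]) cube([26, 228, 30]);
translate([269, 26, 236]) cube([26, 228, 30]);


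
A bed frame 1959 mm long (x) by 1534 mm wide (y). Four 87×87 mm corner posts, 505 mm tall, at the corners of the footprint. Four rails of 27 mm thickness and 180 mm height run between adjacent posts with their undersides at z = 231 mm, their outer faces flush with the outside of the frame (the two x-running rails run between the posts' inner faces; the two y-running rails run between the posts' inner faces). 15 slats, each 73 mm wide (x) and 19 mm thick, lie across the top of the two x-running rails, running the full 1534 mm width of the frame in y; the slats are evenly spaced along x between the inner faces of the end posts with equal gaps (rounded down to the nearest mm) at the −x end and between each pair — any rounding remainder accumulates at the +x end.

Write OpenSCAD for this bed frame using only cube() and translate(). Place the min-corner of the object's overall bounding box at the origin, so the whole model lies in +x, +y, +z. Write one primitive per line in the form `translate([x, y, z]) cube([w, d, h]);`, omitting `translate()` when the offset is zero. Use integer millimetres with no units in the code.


cube([87, 87, 505]);
translate([0, 1447, 0]) cube([87, 87, 505]);
translate([1872, 0, 0]) cube([87, 87, 505]);
translate([1872, 1447, 0]) cube([87, 87, 505]);
translate([87, 0, 231]) cube([1785, 27, 180]);
translate([87, 1507, 231]) cube([1785, 27, 180]);
translate([0, 87, 231]) cube([27, 1360, 180]);
translate([1932, 87, 231]) cube([27, 1360, 180]);
translate([130, 0, 411]) cube([73, 1534, 19]);
translate([246, 0, 411]) cube([73, 1534, 19]);
translate([362, 0, 411]) cube([73, 1534, 19]);
translate([478, 0, 411]) cube([73, 1534, 19]);
translate([594, 0, 411]) cube([73, 1534, 19]);
translate([710, 0, 411]) cube([73, 1534, 19]);
translate([826, 0, 411]) cube([73, 1534, 19]);
translate([942, 0, 411]) cube([73, 1534, 19]);
translate([1058, 0, 411]) cube([73, 1534, 19]);
translate([1174, 0, 411]) cube([73, 1534, 19]);
translate([1290, 0, 411]) cube([73, 1534, 19]);
translate([1406, 0, 411]) cube([73, 1534, 19]);
translate([1522, 0, 411]) cube([73, 1534, 19]);
translate([1638, 0, 411]) cube([73, 1534, 19]);
translate([1754, 0, 411]) cube([73, 1534, 19]);


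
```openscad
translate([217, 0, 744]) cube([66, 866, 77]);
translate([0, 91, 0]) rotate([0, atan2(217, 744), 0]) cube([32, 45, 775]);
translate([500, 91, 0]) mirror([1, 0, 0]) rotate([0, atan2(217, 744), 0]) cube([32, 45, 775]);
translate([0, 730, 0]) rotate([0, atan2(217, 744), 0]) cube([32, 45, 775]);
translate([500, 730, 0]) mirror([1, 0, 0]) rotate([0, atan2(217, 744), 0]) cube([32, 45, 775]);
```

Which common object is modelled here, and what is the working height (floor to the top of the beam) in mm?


A sawhorse. The overall height is 821 mm.

A beam across two mirrored pairs of raked legs — a sawhorse. The beam's underside is at z = 744 (matching the legs' vertical rise in atan2(217, 744)) and the beam is 77 mm tall, so its top is at 744 + 77 = 821 mm. The raked legs top out at the beam's underside, so that is the highest point.


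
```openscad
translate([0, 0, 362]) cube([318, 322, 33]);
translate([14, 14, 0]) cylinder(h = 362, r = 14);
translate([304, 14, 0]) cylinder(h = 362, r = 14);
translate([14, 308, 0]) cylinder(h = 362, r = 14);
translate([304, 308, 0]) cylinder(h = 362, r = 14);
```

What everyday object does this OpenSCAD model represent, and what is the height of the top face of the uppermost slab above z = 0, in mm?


A stool. The seat height is 395 mm.

A 318×322×33 slab at z = 362 on four corner cylinders — a stool. The seat top is 362 + 33 = 395 mm.


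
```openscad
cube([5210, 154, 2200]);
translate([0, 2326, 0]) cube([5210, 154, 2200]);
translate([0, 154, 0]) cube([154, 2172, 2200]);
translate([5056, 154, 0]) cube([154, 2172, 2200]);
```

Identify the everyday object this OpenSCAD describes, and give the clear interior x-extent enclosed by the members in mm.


A house (or room) frame. The interior width is 4902 mm.

Four 2200 mm walls enclosing a rectangle with no floor or roof — a room or house frame. Outside width is 5210 mm and wall thickness is 154 mm, so the interior width is 5210 − 2 × 154 = 4902 mm.


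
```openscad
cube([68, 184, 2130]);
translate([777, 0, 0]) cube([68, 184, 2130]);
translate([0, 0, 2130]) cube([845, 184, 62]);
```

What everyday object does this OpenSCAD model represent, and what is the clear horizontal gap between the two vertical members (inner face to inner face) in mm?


A door frame. The clear opening width is 709 mm.

Two 2130 mm tall posts with a header on top — a door frame. The left jamb is 68 mm wide at x = 0; the right jamb starts at x = 777. The clear opening is 777 − 68 = 709 mm.


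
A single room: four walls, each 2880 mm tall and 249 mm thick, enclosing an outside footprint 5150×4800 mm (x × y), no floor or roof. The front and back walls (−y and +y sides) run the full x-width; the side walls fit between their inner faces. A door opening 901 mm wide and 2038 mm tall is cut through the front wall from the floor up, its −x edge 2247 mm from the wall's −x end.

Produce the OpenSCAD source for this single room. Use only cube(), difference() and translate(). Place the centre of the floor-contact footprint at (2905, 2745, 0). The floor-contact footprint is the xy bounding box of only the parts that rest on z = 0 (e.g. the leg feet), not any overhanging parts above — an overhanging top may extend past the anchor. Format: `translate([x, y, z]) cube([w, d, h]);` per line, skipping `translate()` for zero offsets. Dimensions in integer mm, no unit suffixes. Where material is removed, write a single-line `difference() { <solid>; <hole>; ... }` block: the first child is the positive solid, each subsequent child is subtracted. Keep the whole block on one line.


difference() { translate([330, 345, 0]) cube([5150, 249, 2880]); translate([2577, 345, 0]) cube([901, 249, 2038]); }
translate([330, 4896, 0]) cube([5150, 249, 2880]);
translate([330, 594, 0]) cube([249, 4302, 2880]);
translate([5231, 594, 0]) cube([249, 4302, 2880]);
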